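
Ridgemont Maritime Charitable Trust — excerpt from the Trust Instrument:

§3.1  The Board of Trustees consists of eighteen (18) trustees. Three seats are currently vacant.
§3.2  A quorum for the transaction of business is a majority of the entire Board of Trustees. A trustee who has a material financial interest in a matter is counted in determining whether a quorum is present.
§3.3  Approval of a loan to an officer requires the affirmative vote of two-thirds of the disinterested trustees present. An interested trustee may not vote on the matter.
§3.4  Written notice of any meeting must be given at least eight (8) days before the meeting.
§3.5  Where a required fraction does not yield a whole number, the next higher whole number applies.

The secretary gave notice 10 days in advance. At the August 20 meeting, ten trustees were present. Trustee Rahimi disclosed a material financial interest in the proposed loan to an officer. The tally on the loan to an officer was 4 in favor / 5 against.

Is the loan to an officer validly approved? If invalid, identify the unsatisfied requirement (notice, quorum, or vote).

Notice: 10 days given; 8 required (10 ≥ 8). Satisfied.
Quorum: 10 present (interested trustees count toward quorum); quorum is 10. Satisfied.
Vote: the loan to an officer requires two-thirds of the disinterested trustees present (10 − 1 = 9). 2/3 of 9 = 6, so 6 affirmative votes are needed; 4 voted in favor. Not satisfied.

Invalid — vote requirement not satisfied.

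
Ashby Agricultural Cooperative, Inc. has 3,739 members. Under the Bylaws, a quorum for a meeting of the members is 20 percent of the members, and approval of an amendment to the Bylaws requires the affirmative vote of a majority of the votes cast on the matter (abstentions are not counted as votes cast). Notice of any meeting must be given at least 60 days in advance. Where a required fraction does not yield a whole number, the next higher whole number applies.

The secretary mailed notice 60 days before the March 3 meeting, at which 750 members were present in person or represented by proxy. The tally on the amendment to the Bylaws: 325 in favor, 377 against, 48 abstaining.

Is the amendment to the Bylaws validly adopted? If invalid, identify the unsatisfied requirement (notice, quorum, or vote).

Notice: 60 days given; 60 required. Satisfied.
Quorum: 20% of 3,739 = 747.80, rounded up to 748; 750 present. Satisfied.
Vote: requires a majority of the votes cast (750 − 48 abstaining = 702); a majority of 702 is 352, so 352 needed; 325 in favor. Not satisfied.

Invalid — vote requirement not satisfied.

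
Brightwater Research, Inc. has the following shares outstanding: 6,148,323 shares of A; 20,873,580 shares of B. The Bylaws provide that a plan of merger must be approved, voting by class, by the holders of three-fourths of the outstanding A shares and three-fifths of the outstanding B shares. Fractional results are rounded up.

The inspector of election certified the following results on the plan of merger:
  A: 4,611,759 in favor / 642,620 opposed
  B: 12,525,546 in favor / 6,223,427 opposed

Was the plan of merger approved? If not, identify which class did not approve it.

A: 3/4 of 6148323 = 4611242.25, rounded up to 4611243; 4,611,243 required, 4,611,759 in favor — approved.
B: 3/5 of 20873580 = 12524148; 12,524,148 required, 12,525,546 in favor — approved.

Approved — every class gave the required vote.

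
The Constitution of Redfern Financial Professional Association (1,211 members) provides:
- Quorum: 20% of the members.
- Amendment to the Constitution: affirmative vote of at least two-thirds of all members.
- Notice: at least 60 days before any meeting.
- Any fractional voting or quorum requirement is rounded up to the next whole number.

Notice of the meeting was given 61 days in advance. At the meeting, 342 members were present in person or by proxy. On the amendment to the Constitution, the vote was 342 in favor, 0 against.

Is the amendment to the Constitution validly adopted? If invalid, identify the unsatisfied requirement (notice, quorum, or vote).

Notice: 61 days given; 60 required. Satisfied.
Quorum: 20% of 1,211 = 242.20, rounded up to 243; 342 present. Satisfied.
Vote: requires two-thirds of all members (1,211); 2/3 of 1211 = 807.33, rounded up to 808, so 808 needed; 342 in favor. Not satisfied.

Invalid — vote requirement not satisfied.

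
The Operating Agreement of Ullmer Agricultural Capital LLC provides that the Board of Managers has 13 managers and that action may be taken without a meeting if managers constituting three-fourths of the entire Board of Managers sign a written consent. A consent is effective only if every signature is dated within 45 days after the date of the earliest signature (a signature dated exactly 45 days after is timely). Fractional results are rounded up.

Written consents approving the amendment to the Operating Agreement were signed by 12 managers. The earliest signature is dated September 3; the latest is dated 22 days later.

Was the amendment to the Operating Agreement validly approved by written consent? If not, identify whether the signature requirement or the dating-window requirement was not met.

Signatures required: three-fourths of 13 — 3/4 of 13 = 9.75, rounded up to 10, so 10 needed; 12 signed. Sufficient.
Dating window: the latest signature is 22 days after the earliest; the limit is 45 days. Within the window.

Effective — both the signature and dating-window requirements are satisfied.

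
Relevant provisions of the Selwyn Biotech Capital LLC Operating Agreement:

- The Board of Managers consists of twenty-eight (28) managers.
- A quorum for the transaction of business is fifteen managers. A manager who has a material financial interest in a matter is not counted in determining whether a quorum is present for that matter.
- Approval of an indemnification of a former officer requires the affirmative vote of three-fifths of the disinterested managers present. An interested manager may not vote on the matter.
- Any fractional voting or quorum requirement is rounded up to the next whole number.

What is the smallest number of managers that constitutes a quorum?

The quorum is fixed at 15.

15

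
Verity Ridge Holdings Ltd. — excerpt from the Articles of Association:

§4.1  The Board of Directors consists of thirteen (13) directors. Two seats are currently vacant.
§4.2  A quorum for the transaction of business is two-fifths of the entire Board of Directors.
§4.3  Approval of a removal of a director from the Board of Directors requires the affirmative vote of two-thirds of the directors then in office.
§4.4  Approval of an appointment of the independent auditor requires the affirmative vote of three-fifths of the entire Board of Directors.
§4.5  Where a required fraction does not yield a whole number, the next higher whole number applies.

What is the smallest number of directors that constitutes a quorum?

6

2/5 of 13 = 5.20, rounded up to 6.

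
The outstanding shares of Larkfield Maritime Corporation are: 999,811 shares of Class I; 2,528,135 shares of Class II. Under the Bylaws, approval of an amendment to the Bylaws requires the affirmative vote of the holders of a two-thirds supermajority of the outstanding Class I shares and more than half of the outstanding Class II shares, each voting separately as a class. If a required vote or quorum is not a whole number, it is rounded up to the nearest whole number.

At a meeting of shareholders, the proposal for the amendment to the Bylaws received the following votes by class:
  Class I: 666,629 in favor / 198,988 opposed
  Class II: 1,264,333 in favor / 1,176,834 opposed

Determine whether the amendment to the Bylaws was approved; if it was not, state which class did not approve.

Class I: 2/3 of 999811 = 666540.67, rounded up to 666541; 666,541 required, 666,629 in favor — approved.
Class II: a majority of 2528135 is 1264068; 1,264,068 required, 1,264,333 in favor — approved.

Approved — every class gave the required vote.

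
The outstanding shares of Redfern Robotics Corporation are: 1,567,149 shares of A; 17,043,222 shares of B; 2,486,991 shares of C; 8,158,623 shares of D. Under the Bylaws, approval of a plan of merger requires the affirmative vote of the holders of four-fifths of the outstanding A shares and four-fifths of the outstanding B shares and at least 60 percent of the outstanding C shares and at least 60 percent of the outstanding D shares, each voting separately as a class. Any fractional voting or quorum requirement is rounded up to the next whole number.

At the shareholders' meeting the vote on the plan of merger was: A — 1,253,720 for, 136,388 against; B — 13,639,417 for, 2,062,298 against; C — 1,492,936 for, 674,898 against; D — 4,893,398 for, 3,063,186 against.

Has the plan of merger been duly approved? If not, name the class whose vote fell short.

A: 4/5 of 1567149 = 1253719.20, rounded up to 1253720; 1,253,720 required, 1,253,720 in favor — approved.
B: 4/5 of 17043222 = 13634577.60, rounded up to 13634578; 13,634,578 required, 13,639,417 in favor — approved.
C: 3/5 of 2486991 = 1492194.60, rounded up to 1492195; 1,492,195 required, 1,492,936 in favor — approved.
D: 3/5 of 8158623 = 4895173.80, rounded up to 4895174; 4,895,174 required, 4,893,398 in favor — not approved.

Not approved — the D shares did not give the required vote.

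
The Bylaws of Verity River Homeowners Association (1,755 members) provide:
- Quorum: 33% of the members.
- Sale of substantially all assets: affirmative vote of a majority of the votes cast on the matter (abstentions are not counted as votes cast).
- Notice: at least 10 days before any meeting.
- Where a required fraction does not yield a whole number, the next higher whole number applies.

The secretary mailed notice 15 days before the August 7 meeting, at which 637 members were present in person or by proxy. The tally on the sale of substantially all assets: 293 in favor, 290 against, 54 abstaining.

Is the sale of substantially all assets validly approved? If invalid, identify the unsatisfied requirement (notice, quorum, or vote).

Notice: 15 days given; 10 required. Satisfied.
Quorum: 33% of 1,755 = 579.15, rounded up to 580; 637 present. Satisfied.
Vote: requires a majority of the votes cast (637 − 54 abstaining = 583); a majority of 583 is 292, so 292 needed; 293 in favor. Satisfied.

Valid — all requirements satisfied.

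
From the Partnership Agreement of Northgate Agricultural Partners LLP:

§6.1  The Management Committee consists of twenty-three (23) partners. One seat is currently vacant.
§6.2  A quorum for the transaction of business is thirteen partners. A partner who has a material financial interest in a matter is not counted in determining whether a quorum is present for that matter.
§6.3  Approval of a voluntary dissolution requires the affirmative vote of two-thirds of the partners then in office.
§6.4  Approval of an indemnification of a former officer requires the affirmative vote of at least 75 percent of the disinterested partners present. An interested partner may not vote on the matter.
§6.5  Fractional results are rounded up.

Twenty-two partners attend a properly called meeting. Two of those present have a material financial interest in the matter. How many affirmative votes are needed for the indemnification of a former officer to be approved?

The indemnification of a former officer requires three-fourths of the disinterested partners present (22 − 2 = 20).
3/4 of 20 = 15.

15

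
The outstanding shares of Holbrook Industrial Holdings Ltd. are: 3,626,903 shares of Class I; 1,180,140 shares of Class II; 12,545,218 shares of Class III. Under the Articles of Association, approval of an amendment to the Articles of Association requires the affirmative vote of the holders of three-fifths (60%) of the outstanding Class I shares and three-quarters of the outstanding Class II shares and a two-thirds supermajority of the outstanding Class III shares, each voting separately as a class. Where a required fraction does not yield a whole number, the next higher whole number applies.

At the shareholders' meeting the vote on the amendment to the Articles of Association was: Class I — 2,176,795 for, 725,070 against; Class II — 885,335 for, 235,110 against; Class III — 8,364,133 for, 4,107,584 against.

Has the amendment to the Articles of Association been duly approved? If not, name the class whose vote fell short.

Class I: 3/5 of 3626903 = 2176141.80, rounded up to 2176142; 2,176,142 required, 2,176,795 in favor — approved.
Class II: 3/4 of 1180140 = 885105; 885,105 required, 885,335 in favor — approved.
Class III: 2/3 of 12545218 = 8363478.67, rounded up to 8363479; 8,363,479 required, 8,364,133 in favor — approved.

Approved — every class gave the required vote.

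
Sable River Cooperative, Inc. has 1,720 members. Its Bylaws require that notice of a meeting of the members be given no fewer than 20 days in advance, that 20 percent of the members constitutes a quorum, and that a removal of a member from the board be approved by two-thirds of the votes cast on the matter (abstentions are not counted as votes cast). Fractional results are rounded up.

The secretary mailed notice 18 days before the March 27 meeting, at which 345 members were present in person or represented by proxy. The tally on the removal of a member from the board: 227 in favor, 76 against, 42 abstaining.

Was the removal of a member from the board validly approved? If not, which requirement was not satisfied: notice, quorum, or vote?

Invalid — notice requirement not satisfied.

Notice: 18 days given; 20 required. Not satisfied.
Quorum: 20% of 1,720 = 344; 345 present. Satisfied.
Vote: requires two-thirds of the votes cast (345 − 42 abstaining = 303); 2/3 of 303 = 202, so 202 needed; 227 in favor. Satisfied.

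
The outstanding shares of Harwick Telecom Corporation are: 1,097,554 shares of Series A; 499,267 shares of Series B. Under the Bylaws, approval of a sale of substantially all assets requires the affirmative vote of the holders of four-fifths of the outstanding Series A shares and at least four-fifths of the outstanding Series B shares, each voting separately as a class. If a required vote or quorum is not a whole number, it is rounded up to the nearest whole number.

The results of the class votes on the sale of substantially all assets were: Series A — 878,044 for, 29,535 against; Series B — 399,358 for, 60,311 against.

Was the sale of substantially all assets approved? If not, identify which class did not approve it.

Not approved — the Series B shares did not give the required vote.

Series A: 4/5 of 1097554 = 878043.20, rounded up to 878044; 878,044 required, 878,044 in favor — approved.
Series B: 4/5 of 499267 = 399413.60, rounded up to 399414; 399,414 required, 399,358 in favor — not approved.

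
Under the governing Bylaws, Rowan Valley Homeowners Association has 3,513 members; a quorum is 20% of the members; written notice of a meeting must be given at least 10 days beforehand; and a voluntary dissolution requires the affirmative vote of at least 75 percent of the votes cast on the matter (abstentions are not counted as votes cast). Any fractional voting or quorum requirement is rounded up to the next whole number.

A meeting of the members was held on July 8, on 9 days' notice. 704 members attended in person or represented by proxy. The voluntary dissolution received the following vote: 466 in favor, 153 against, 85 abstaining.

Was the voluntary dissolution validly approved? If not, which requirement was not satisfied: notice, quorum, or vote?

Notice: 9 days given; 10 required. Not satisfied.
Quorum: 20% of 3,513 = 702.60, rounded up to 703; 704 present. Satisfied.
Vote: requires three-fourths of the votes cast (704 − 85 abstaining = 619); 3/4 of 619 = 464.25, rounded up to 465, so 465 needed; 466 in favor. Satisfied.

Invalid — notice requirement not satisfied.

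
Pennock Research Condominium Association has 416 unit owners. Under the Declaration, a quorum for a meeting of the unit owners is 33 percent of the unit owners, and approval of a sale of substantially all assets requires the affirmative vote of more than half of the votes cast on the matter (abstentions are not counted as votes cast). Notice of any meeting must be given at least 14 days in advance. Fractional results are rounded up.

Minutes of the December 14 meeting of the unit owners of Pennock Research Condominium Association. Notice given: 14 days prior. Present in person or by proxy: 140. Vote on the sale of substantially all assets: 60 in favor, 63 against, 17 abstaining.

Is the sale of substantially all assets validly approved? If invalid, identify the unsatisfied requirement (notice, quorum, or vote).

Notice: 14 days given; 14 required. Satisfied.
Quorum: 33% of 416 = 137.28, rounded up to 138; 140 present. Satisfied.
Vote: requires a majority of the votes cast (140 − 17 abstaining = 123); a majority of 123 is 62, so 62 needed; 60 in favor. Not satisfied.

Invalid — vote requirement not satisfied.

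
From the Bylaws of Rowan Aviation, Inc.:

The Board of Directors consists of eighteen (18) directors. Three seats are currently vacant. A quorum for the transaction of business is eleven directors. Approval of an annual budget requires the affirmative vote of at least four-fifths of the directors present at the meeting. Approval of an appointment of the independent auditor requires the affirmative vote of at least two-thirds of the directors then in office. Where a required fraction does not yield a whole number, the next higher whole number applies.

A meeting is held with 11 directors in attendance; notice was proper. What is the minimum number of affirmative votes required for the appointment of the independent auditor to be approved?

The appointment of the independent auditor requires two-thirds of the directors then in office (15).
2/3 of 15 = 10.

10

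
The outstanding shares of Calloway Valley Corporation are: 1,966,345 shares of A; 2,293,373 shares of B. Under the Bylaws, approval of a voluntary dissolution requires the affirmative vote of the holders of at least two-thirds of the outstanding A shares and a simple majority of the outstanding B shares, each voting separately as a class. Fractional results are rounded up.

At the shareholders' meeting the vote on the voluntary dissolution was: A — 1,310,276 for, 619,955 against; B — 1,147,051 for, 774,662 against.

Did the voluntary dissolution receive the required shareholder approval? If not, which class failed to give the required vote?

A: 2/3 of 1966345 = 1310896.67, rounded up to 1310897; 1,310,897 required, 1,310,276 in favor — not approved.
B: a majority of 2293373 is 1146687; 1,146,687 required, 1,147,051 in favor — approved.

Not approved — the A shares did not give the required vote.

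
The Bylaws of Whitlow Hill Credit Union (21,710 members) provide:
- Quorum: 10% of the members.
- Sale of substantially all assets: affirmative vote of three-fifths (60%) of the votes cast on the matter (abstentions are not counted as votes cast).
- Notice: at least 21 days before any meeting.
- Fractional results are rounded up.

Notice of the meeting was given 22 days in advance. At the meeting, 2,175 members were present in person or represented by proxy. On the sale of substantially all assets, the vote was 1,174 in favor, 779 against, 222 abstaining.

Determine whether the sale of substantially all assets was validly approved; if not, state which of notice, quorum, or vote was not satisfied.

Valid — all requirements satisfied.

Notice: 22 days given; 21 required. Satisfied.
Quorum: 10% of 21,710 = 2,171; 2,175 present. Satisfied.
Vote: requires three-fifths of the votes cast (2,175 − 222 abstaining = 1,953); 3/5 of 1953 = 1171.80, rounded up to 1172, so 1,172 needed; 1,174 in favor. Satisfied.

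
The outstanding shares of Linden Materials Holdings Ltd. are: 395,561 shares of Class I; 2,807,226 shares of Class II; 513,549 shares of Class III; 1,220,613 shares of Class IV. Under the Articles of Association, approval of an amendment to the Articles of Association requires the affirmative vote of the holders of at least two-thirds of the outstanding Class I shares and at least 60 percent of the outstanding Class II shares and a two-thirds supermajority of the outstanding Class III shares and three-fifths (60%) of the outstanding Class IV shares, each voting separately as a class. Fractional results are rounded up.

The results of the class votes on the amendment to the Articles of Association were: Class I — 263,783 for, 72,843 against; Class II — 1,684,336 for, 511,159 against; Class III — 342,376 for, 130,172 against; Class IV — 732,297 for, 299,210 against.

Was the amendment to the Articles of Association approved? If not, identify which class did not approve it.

Class I: 2/3 of 395561 = 263707.33, rounded up to 263708; 263,708 required, 263,783 in favor — approved.
Class II: 3/5 of 2807226 = 1684335.60, rounded up to 1684336; 1,684,336 required, 1,684,336 in favor — approved.
Class III: 2/3 of 513549 = 342366; 342,366 required, 342,376 in favor — approved.
Class IV: 3/5 of 1220613 = 732367.80, rounded up to 732368; 732,368 required, 732,297 in favor — not approved.

Not approved — the Class IV shares did not give the required vote.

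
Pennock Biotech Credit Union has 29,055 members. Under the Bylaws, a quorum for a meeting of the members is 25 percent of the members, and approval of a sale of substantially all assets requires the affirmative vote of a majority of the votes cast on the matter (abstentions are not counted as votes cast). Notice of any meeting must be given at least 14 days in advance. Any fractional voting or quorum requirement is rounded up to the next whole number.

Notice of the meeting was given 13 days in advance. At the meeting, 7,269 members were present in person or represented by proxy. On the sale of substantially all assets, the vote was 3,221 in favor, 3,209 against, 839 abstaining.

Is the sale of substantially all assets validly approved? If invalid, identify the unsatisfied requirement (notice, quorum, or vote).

Invalid — notice requirement not satisfied.

Notice: 13 days given; 14 required. Not satisfied.
Quorum: 25% of 29,055 = 7,263.75, rounded up to 7,264; 7,269 present. Satisfied.
Vote: requires a majority of the votes cast (7,269 − 839 abstaining = 6,430); a majority of 6430 is 3216, so 3,216 needed; 3,221 in favor. Satisfied.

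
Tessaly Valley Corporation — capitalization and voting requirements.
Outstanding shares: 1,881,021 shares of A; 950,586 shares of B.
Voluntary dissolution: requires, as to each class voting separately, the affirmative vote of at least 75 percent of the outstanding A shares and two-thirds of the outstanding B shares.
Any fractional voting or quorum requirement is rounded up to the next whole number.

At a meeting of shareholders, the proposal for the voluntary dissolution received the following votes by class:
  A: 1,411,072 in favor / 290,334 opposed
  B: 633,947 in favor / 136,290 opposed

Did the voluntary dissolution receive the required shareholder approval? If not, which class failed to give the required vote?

A: 3/4 of 1881021 = 1410765.75, rounded up to 1410766; 1,410,766 required, 1,411,072 in favor — approved.
B: 2/3 of 950586 = 633724; 633,724 required, 633,947 in favor — approved.

Approved — every class gave the required vote.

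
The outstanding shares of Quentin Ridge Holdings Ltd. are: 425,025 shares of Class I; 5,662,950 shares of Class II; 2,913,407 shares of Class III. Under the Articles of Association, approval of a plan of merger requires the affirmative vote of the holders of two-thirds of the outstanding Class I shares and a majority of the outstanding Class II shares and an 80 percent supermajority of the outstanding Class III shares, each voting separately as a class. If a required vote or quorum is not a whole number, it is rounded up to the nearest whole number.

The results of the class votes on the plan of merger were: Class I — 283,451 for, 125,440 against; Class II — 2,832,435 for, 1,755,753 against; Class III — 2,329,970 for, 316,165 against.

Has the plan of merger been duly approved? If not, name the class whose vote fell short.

Not approved — the Class III shares did not give the required vote.

Class I: 2/3 of 425025 = 283350; 283,350 required, 283,451 in favor — approved.
Class II: a majority of 5662950 is 2831476; 2,831,476 required, 2,832,435 in favor — approved.
Class III: 4/5 of 2913407 = 2330725.60, rounded up to 2330726; 2,330,726 required, 2,329,970 in favor — not approved.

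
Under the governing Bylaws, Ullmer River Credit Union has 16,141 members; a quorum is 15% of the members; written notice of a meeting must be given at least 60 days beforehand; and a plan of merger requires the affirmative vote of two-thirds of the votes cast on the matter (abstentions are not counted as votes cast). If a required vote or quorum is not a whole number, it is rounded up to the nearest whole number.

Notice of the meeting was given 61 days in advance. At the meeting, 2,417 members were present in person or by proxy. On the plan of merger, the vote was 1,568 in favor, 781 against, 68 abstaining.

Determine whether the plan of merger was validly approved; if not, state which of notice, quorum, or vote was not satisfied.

Notice: 61 days given; 60 required. Satisfied.
Quorum: 15% of 16,141 = 2,421.15, rounded up to 2,422; 2,417 present. Not satisfied.
Vote: requires two-thirds of the votes cast (2,417 − 68 abstaining = 2,349); 2/3 of 2349 = 1566, so 1,566 needed; 1,568 in favor. Satisfied.

Invalid — quorum requirement not satisfied.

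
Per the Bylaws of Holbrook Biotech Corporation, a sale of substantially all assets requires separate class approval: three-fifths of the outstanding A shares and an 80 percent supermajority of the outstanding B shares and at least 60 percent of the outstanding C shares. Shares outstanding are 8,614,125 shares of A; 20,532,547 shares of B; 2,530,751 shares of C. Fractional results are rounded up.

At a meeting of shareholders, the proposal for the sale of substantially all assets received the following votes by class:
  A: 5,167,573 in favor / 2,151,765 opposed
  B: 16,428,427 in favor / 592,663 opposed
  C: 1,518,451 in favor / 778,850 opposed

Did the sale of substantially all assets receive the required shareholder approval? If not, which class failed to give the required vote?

Not approved — the A shares did not give the required vote.

A: 3/5 of 8614125 = 5168475; 5,168,475 required, 5,167,573 in favor — not approved.
B: 4/5 of 20532547 = 16426037.60, rounded up to 16426038; 16,426,038 required, 16,428,427 in favor — approved.
C: 3/5 of 2530751 = 1518450.60, rounded up to 1518451; 1,518,451 required, 1,518,451 in favor — approved.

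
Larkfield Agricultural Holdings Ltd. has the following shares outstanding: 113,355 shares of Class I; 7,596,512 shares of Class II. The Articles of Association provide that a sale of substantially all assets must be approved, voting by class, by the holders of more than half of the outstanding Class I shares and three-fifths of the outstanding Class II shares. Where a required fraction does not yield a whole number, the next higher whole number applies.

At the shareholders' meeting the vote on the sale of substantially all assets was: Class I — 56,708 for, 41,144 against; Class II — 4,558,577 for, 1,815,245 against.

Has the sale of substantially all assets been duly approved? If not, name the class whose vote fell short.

Approved — every class gave the required vote.

Class I: a majority of 113355 is 56678; 56,678 required, 56,708 in favor — approved.
Class II: 3/5 of 7596512 = 4557907.20, rounded up to 4557908; 4,557,908 required, 4,558,577 in favor — approved.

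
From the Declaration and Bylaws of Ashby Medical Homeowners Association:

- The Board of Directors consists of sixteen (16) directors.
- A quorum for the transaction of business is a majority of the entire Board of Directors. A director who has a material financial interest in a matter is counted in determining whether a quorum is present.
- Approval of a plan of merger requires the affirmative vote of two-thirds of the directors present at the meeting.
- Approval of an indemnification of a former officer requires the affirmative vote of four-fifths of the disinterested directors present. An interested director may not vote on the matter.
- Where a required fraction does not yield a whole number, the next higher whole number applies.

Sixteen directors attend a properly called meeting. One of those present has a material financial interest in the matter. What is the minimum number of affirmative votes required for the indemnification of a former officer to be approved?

The indemnification of a former officer requires four-fifths of the disinterested directors present (16 − 1 = 15).
4/5 of 15 = 12.

12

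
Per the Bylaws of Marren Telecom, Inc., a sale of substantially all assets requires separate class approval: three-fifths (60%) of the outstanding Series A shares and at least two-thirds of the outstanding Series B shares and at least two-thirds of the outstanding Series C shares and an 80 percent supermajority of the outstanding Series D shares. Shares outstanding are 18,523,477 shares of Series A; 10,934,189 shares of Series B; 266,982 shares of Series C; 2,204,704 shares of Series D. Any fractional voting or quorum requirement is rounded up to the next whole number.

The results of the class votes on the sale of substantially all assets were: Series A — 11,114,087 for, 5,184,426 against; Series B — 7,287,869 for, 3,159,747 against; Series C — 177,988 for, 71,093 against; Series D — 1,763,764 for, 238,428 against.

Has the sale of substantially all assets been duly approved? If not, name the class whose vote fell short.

Series A: 3/5 of 18523477 = 11114086.20, rounded up to 11114087; 11,114,087 required, 11,114,087 in favor — approved.
Series B: 2/3 of 10934189 = 7289459.33, rounded up to 7289460; 7,289,460 required, 7,287,869 in favor — not approved.
Series C: 2/3 of 266982 = 177988; 177,988 required, 177,988 in favor — approved.
Series D: 4/5 of 2204704 = 1763763.20, rounded up to 1763764; 1,763,764 required, 1,763,764 in favor — approved.

Not approved — the Series B shares did not give the required vote.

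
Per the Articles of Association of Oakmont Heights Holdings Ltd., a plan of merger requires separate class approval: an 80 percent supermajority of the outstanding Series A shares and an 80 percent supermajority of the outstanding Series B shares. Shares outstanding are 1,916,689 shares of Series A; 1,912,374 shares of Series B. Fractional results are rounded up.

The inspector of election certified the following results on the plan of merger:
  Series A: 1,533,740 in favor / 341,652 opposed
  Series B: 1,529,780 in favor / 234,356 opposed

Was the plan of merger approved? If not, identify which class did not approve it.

Not approved — the Series B shares did not give the required vote.

Series A: 4/5 of 1916689 = 1533351.20, rounded up to 1533352; 1,533,352 required, 1,533,740 in favor — approved.
Series B: 4/5 of 1912374 = 1529899.20, rounded up to 1529900; 1,529,900 required, 1,529,780 in favor — not approved.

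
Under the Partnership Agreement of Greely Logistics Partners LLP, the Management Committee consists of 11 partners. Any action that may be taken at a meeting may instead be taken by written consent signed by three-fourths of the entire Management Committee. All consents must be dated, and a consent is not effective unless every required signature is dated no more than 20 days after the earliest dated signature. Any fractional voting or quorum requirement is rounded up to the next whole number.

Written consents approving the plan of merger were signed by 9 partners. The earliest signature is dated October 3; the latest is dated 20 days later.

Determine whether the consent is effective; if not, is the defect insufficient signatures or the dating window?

Signatures required: three-fourths of 11 — 3/4 of 11 = 8.25, rounded up to 9, so 9 needed; 9 signed. Sufficient.
Dating window: the latest signature is 20 days after the earliest; the limit is 20 days. Within the window.

Effective — both the signature and dating-window requirements are satisfied.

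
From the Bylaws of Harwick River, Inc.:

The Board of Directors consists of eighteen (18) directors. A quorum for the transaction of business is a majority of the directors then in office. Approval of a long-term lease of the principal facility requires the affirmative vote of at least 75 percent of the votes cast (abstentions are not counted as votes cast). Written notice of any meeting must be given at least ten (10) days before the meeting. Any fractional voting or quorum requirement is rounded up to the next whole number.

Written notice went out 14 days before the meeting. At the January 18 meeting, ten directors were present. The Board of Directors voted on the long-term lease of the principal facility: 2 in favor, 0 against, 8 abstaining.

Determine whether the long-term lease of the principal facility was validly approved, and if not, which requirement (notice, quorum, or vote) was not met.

Valid — all requirements satisfied.

Notice: 14 days given; 10 required (14 ≥ 10). Satisfied.
Quorum: 10 present; quorum is 10. Satisfied.
Vote: the long-term lease of the principal facility requires three-fourths of the votes cast (10 present − 8 abstaining = 2). 3/4 of 2 = 1.50, rounded up to 2, so 2 affirmative votes are needed; 2 voted in favor. Satisfied.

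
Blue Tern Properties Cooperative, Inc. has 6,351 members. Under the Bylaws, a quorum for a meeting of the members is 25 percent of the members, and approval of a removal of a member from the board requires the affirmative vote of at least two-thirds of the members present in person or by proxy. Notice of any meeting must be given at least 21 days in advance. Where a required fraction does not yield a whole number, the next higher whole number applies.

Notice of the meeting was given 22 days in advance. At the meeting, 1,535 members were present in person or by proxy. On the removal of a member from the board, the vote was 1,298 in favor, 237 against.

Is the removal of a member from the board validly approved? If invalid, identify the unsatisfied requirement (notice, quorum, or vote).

Invalid — quorum requirement not satisfied.

Notice: 22 days given; 21 required. Satisfied.
Quorum: 25% of 6,351 = 1,587.75, rounded up to 1,588; 1,535 present. Not satisfied.
Vote: requires two-thirds of those present (1,535); 2/3 of 1535 = 1023.33, rounded up to 1024, so 1,024 needed; 1,298 in favor. Satisfied.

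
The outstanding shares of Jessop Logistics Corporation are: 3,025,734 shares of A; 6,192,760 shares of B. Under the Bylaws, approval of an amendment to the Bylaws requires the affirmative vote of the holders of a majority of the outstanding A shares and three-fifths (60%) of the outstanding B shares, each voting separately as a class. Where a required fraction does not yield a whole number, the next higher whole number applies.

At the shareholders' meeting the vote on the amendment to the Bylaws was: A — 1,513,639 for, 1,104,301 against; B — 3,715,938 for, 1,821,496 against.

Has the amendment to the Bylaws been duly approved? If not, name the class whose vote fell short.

A: a majority of 3025734 is 1512868; 1,512,868 required, 1,513,639 in favor — approved.
B: 3/5 of 6192760 = 3715656; 3,715,656 required, 3,715,938 in favor — approved.

Approved — every class gave the required vote.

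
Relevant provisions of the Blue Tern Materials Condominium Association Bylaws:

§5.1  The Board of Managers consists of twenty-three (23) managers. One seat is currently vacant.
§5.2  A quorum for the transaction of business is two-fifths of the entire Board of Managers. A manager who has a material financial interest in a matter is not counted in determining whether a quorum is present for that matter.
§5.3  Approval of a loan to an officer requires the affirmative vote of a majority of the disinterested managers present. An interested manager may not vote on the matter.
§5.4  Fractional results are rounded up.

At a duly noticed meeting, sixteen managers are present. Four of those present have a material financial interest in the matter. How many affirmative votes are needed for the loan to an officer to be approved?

The loan to an officer requires a majority of the disinterested managers present (16 − 4 = 12).
A majority of 12 is 7.

7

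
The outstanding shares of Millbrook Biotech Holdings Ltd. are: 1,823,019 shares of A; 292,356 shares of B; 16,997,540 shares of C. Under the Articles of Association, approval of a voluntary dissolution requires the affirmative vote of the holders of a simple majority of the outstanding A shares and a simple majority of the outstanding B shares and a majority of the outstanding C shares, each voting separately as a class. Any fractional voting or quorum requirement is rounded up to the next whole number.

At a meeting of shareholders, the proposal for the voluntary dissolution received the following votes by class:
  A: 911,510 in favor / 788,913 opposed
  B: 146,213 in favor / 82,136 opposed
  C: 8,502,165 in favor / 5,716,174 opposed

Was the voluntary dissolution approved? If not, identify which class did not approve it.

Approved — every class gave the required vote.

A: a majority of 1823019 is 911510; 911,510 required, 911,510 in favor — approved.
B: a majority of 292356 is 146179; 146,179 required, 146,213 in favor — approved.
C: a majority of 16997540 is 8498771; 8,498,771 required, 8,502,165 in favor — approved.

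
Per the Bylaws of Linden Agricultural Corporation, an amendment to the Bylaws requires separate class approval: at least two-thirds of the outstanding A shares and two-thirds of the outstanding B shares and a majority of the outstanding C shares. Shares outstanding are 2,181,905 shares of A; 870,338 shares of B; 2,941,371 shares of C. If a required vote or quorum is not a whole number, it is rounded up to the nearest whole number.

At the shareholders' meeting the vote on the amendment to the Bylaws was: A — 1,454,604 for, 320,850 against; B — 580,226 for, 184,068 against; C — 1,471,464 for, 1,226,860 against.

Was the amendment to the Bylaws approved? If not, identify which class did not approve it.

A: 2/3 of 2181905 = 1454603.33, rounded up to 1454604; 1,454,604 required, 1,454,604 in favor — approved.
B: 2/3 of 870338 = 580225.33, rounded up to 580226; 580,226 required, 580,226 in favor — approved.
C: a majority of 2941371 is 1470686; 1,470,686 required, 1,471,464 in favor — approved.

Approved — every class gave the required vote.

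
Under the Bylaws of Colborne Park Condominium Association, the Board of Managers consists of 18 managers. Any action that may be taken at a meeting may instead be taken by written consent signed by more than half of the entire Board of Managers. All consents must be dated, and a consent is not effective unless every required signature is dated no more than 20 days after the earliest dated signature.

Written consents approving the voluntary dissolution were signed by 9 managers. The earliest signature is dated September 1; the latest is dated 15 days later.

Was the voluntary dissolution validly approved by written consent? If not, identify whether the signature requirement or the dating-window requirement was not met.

Not effective — insufficient signatures.

Signatures required: more than half of 18 — a majority of 18 is 10, so 10 needed; 9 signed. Insufficient.
Dating window: the latest signature is 15 days after the earliest; the limit is 20 days. Within the window.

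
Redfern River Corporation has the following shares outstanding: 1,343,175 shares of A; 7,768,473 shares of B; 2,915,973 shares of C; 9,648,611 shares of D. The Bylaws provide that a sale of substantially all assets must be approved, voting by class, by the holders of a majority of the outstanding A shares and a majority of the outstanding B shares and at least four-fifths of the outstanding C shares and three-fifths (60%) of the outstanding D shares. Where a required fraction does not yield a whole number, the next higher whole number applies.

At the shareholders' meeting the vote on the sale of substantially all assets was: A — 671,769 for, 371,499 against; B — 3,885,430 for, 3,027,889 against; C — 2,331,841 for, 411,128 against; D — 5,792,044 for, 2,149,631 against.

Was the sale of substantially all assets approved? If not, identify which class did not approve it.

Not approved — the C shares did not give the required vote.

A: a majority of 1343175 is 671588; 671,588 required, 671,769 in favor — approved.
B: a majority of 7768473 is 3884237; 3,884,237 required, 3,885,430 in favor — approved.
C: 4/5 of 2915973 = 2332778.40, rounded up to 2332779; 2,332,779 required, 2,331,841 in favor — not approved.
D: 3/5 of 9648611 = 5789166.60, rounded up to 5789167; 5,789,167 required, 5,792,044 in favor — approved.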